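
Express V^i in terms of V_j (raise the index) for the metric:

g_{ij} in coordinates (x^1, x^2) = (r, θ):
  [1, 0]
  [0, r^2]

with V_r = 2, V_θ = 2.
Inverse metric (diagonal): g^{rr} = 1, g^{θθ} = 1/r^2
V^i = g^{ij} V_j:
V^r = (1)(2) + (0)(2) = 2
V^θ = (0)(2) + (1/r^2)(2) = 2/r^2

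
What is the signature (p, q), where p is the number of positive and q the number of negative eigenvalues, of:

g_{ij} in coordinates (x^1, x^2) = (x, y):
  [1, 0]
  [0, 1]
The metric is diagonal, so its eigenvalues are the diagonal entries: 1, 1 (at a generic point, where coordinate-dependent entries are positive).
2 positive, 0 negative.
(2, 0) - Riemannian (positive definite)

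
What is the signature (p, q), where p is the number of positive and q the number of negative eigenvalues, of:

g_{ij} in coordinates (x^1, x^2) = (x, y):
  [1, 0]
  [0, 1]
The metric is diagonal, so its eigenvalues are the diagonal entries: 1, 1 (at a generic point, where coordinate-dependent entries are positive).
2 positive, 0 negative.
(2, 0) - Riemannian (positive definite)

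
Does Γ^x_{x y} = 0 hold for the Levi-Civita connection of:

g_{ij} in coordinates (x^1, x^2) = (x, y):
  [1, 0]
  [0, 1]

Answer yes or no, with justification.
Γ^x_{x y} = (1/2) g^{xx} (∂_x g_{xy} + ∂_y g_{xx} - ∂_x g_{xy}) = (1/2)(1)((0) + (0) - (0)) = 0
This equals the proposed value 0.
Yes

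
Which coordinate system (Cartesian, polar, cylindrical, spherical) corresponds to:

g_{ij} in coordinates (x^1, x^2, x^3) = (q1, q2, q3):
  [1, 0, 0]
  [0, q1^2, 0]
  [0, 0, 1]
The line element ds^2 = dq1^2 + q1^2 dq2^2 + dq3^2 is dr^2 + r^2 dθ^2 + dz^2 with q1 = r, q2 = θ, q3 = z.
cylindrical coordinates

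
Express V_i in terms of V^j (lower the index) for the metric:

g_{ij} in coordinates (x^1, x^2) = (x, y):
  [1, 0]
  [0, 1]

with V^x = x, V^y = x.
V_i = g_{ij} V^j:
V_x = (1)(x) + (0)(x) = x
V_y = (0)(x) + (1)(x) = x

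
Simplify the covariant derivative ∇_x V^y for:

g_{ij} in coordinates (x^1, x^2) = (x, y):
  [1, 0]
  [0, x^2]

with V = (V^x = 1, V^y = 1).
Non-zero Christoffel symbols:
Γ^x_{y y} = -x
Γ^y_{x y} = 1/x
∇_x V^y = ∂_x V^y + Γ^y_{x j} V^j
  = (0) + (0)(1) + (1/x)(1)
  = 1/x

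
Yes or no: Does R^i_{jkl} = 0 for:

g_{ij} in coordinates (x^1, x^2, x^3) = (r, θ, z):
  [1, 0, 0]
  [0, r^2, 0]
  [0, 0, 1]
Non-zero Christoffel symbols:
Γ^r_{θ θ} = -r
Γ^θ_{r θ} = 1/r
Ricci tensor: R_{rr} = 0, R_{rθ} = 0, R_{rz} = 0, R_{θθ} = 0, R_{θz} = 0, R_{zz} = 0
All R_{ij} vanish; in 3 dimensions the Riemann tensor is fully determined by the Ricci tensor, so R^i_{jkl} = 0: the metric is flat (curvilinear coordinates on flat space).
Yes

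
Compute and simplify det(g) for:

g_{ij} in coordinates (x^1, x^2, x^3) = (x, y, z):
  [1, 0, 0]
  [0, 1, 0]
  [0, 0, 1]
Diagonal metric: det(g) = g_{11}·g_{22}·g_{33}
= (1)·(1)·(1)
det(g) = 1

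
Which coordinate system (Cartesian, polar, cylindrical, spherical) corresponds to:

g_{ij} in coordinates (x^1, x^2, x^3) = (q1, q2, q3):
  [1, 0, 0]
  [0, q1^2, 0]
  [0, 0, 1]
The line element ds^2 = dq1^2 + q1^2 dq2^2 + dq3^2 is dr^2 + r^2 dθ^2 + dz^2 with q1 = r, q2 = θ, q3 = z.
cylindrical coordinates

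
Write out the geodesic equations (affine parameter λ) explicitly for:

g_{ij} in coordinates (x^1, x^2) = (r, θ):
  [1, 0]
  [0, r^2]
Geodesic equation: d^2x^k/dλ^2 + Γ^k_{ij} (dx^i/dλ)(dx^j/dλ) = 0.
Non-zero Christoffel symbols:
Γ^r_{θ θ} = -r
Γ^θ_{r θ} = 1/r
Substituting (the symmetric pair Γ^k_{ij}, Γ^k_{ji} combines into a factor 2):
d^2r/dλ^2 - r (dθ/dλ)^2 = 0
d^2θ/dλ^2 + (2/r) (dr/dλ)(dθ/dλ) = 0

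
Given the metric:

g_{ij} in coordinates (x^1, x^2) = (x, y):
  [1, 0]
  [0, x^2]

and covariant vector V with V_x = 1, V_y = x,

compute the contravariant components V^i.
Inverse metric (diagonal): g^{xx} = 1, g^{yy} = 1/x^2
V^i = g^{ij} V_j:
V^x = (1)(1) + (0)(x) = 1
V^y = (0)(1) + (1/x^2)(x) = 1/x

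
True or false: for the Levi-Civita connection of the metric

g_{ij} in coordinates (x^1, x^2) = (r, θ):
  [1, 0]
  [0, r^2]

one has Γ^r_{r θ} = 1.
Γ^r_{r θ} = (1/2) g^{rr} (∂_r g_{rθ} + ∂_θ g_{rr} - ∂_r g_{rθ}) = (1/2)(1)((0) + (0) - (0)) = 0
This differs from the proposed value 1.
False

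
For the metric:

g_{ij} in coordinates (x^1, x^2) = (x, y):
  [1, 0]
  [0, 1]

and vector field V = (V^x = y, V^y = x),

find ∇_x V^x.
All Christoffel symbols are zero.
∇_x V^x = ∂_x V^x + Γ^x_{x j} V^j
  = (0) + (0)(y) + (0)(x)
  = 0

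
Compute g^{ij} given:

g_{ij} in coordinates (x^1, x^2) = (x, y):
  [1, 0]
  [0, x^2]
The metric is diagonal, so g^{ij} is diagonal with entries 1/g_{ii}: diag(1, 1/(x^2)).
g^{ij}:
  [1, 0]
  [0, 1/x^2]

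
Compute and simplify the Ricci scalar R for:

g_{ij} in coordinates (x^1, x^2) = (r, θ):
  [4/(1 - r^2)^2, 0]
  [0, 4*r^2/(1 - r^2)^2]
Non-zero Christoffel symbols (Γ^k_{ij} = Γ^k_{ji}):
Γ^r_{r r} = 2*r/(1 - r^2)
Γ^r_{θ θ} = (r^3 + r)/(r^2 - 1)
Γ^θ_{r θ} = (-r^2 - 1)/(r^3 - r)
Ricci tensor (R_{ij} = R^k_{ikj}): R_{rr} = -4/(r^2 - 1)^2, R_{rθ} = 0, R_{θθ} = -4*r^2/(r^2 - 1)^2
Inverse metric: g^{rr} = (1 - r^2)^2/4, g^{θθ} = (1 - r^2)^2/(4*r^2)
R = g^{ij} R_{ij} = ((1 - r^2)^2/4)(-4/(r^2 - 1)^2) + ((1 - r^2)^2/(4*r^2))(-4*r^2/(r^2 - 1)^2) = -2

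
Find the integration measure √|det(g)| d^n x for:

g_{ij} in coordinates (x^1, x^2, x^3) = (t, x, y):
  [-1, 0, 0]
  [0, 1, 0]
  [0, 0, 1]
det(g) = -1
√|det(g)| = 1
Volume element: dV = 1 dt dx dy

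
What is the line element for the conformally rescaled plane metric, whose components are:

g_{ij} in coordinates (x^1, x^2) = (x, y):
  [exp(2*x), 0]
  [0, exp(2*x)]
ds^2 = g_{ij} dx^i dx^j; only the non-zero components contribute.
ds^2 = exp(2*x) dx^2 + exp(2*x) dy^2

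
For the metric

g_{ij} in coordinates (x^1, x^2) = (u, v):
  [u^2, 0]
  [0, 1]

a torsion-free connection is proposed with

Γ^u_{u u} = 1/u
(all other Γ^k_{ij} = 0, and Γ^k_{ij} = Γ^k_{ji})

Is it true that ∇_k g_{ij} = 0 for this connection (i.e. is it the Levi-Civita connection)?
Using ∇_k g_{ij} = ∂_k g_{ij} - Γ^m_{ki} g_{mj} - Γ^m_{kj} g_{im}:
e.g. ∇_u g_{uu} = (2*u) - (u) - (u) = 0
Every component ∇_k g_{ij} vanishes: the connection is metric compatible.
Yes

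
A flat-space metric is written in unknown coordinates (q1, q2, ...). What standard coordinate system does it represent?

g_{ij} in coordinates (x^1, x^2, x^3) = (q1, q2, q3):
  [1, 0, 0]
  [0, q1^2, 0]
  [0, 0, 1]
The line element ds^2 = dq1^2 + q1^2 dq2^2 + dq3^2 is dr^2 + r^2 dθ^2 + dz^2 with q1 = r, q2 = θ, q3 = z.
cylindrical coordinates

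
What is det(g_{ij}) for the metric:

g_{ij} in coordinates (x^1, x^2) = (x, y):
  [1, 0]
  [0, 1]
For a 2×2 metric: det(g) = g_{11}·g_{22} - g_{12}·g_{21}
= (1)·(1) - (0)·(0)
= 1 - 0
det(g) = 1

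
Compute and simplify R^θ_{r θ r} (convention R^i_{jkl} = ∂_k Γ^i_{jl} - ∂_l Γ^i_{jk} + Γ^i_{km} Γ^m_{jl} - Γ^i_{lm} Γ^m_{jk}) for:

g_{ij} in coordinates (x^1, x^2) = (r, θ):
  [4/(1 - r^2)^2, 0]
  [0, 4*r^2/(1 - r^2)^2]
Non-zero Christoffel symbols (Γ^k_{ij} = Γ^k_{ji}):
Γ^r_{r r} = 2*r/(1 - r^2)
Γ^r_{θ θ} = (r^3 + r)/(r^2 - 1)
Γ^θ_{r θ} = (-r^2 - 1)/(r^3 - r)
R^θ_{r θ r} = ∂_θ Γ^θ_{r r} - ∂_r Γ^θ_{r θ} + Γ^θ_{θ m} Γ^m_{r r} - Γ^θ_{r m} Γ^m_{r θ}
  = (0) - ((r^4 + 4*r^2 - 1)/(r^3 - r)^2) + (2*(r^2 + 1)/(r^2 - 1)^2) - ((r^2 + 1)^2/(r^3 - r)^2) = -4/(r^2 - 1)^2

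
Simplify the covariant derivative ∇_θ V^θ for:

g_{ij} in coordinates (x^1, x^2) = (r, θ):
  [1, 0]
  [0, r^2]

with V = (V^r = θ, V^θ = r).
Non-zero Christoffel symbols:
Γ^r_{θ θ} = -r
Γ^θ_{r θ} = 1/r
∇_θ V^θ = ∂_θ V^θ + Γ^θ_{θ j} V^j
  = (0) + (1/r)(θ) + (0)(r)
  = θ/r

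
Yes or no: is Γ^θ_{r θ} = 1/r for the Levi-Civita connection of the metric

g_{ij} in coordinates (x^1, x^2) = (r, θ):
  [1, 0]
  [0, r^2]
Γ^θ_{r θ} = (1/2) g^{θθ} (∂_r g_{θθ} + ∂_θ g_{θr} - ∂_θ g_{rθ}) = (1/2)(1/r^2)((2*r) + (0) - (0)) = 1/r
This equals the proposed value 1/r.
Yes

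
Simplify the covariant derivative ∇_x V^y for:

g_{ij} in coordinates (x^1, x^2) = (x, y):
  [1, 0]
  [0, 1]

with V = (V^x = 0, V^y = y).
All Christoffel symbols are zero.
∇_x V^y = ∂_x V^y + Γ^y_{x j} V^j
  = (0) + (0)(0) + (0)(y)
  = 0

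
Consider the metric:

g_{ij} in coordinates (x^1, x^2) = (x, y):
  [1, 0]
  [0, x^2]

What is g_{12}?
With x^1 = x, x^2 = y, g_{12} = g_{xy} is the row-1, column-2 entry of the matrix.
g_{12} = 0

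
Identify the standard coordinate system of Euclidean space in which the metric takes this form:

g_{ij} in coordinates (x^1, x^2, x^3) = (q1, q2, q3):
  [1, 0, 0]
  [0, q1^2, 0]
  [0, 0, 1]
The line element ds^2 = dq1^2 + q1^2 dq2^2 + dq3^2 is dr^2 + r^2 dθ^2 + dz^2 with q1 = r, q2 = θ, q3 = z.
cylindrical coordinates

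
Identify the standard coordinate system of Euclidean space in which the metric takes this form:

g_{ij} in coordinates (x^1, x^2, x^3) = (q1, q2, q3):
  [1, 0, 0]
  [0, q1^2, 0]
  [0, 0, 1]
The line element ds^2 = dq1^2 + q1^2 dq2^2 + dq3^2 is dr^2 + r^2 dθ^2 + dz^2 with q1 = r, q2 = θ, q3 = z.
cylindrical coordinates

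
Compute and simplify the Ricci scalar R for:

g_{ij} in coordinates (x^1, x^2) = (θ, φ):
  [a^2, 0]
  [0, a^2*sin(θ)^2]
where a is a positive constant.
Non-zero Christoffel symbols (Γ^k_{ij} = Γ^k_{ji}):
Γ^θ_{φ φ} = -sin(2*θ)/2
Γ^φ_{θ φ} = 1/tan(θ)
Ricci tensor (R_{ij} = R^k_{ikj}): R_{θθ} = 1, R_{θφ} = 0, R_{φφ} = sin(θ)^2
Inverse metric: g^{θθ} = 1/a^2, g^{φφ} = 1/(a^2*sin(θ)^2)
R = g^{ij} R_{ij} = (1/a^2)(1) + (1/(a^2*sin(θ)^2))(sin(θ)^2) = 2/a^2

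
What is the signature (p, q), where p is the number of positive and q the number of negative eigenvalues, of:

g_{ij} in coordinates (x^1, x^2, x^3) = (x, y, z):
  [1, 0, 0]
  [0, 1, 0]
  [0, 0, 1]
The metric is diagonal, so its eigenvalues are the diagonal entries: 1, 1, 1 (at a generic point, where coordinate-dependent entries are positive).
3 positive, 0 negative.
(3, 0) - Riemannian (positive definite)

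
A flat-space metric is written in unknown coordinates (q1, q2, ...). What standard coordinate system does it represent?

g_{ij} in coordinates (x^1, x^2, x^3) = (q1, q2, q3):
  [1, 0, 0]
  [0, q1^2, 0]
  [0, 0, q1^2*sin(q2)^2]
The line element ds^2 = dq1^2 + q1^2 dq2^2 + q1^2 sin(q2)^2 dq3^2 is dr^2 + r^2 dθ^2 + r^2 sin(θ)^2 dφ^2 with q1 = r, q2 = θ, q3 = φ.
spherical coordinates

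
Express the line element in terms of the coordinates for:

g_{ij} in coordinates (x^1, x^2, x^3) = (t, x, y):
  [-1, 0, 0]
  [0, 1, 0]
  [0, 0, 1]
ds^2 = g_{ij} dx^i dx^j; only the non-zero components contribute.
ds^2 = -dt^2 + dx^2 + dy^2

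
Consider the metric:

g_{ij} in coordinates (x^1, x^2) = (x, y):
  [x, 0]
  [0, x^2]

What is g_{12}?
With x^1 = x, x^2 = y, g_{12} = g_{xy} is the row-1, column-2 entry of the matrix.
g_{12} = 0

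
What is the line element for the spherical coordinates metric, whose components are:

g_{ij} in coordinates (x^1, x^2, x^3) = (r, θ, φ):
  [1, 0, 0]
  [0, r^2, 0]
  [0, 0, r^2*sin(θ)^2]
ds^2 = g_{ij} dx^i dx^j; only the non-zero components contribute.
ds^2 = dr^2 + r^2 dθ^2 + r^2*sin(θ)^2 dφ^2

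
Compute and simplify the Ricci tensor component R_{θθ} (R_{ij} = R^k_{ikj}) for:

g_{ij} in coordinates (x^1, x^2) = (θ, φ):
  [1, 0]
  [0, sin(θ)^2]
Non-zero Christoffel symbols (Γ^k_{ij} = Γ^k_{ji}):
Γ^θ_{φ φ} = -sin(2*θ)/2
Γ^φ_{θ φ} = 1/tan(θ)
R^θ_{θ θ θ} = 0 (a repeated index in an antisymmetric pair)
R^φ_{θ φ θ} = ∂_φ Γ^φ_{θ θ} - ∂_θ Γ^φ_{θ φ} + Γ^φ_{φ m} Γ^m_{θ θ} - Γ^φ_{θ m} Γ^m_{θ φ}
  = (0) - (-1/sin(θ)^2) + (0) - (1/tan(θ)^2) = 1
R_{θθ} = R^θ_{θ θ θ} + R^φ_{θ φ θ} = (0) + (1) = 1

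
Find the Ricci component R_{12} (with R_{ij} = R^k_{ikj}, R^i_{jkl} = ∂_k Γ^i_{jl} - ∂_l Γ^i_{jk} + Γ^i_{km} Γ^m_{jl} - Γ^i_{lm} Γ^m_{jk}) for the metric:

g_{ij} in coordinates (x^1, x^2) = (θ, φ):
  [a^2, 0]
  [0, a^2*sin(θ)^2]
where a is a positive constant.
Non-zero Christoffel symbols (Γ^k_{ij} = Γ^k_{ji}):
Γ^θ_{φ φ} = -sin(2*θ)/2
Γ^φ_{θ φ} = 1/tan(θ)
R^θ_{θ θ φ} = 0 (a repeated index in an antisymmetric pair)
R^φ_{θ φ φ} = 0 (a repeated index in an antisymmetric pair)
R_{θφ} = R^θ_{θ θ φ} + R^φ_{θ φ φ} = (0) + (0) = 0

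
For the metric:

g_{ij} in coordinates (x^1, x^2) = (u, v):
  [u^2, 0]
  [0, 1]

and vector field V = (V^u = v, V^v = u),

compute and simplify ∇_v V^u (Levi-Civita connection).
Non-zero Christoffel symbols:
Γ^u_{u u} = 1/u
∇_v V^u = ∂_v V^u + Γ^u_{v j} V^j
  = (1) + (0)(v) + (0)(u)
  = 1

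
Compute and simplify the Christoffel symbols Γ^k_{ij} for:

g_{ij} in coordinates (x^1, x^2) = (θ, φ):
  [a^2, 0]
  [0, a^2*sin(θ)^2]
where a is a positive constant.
Using Γ^k_{ij} = (1/2) g^{km} (∂_i g_{mj} + ∂_j g_{mi} - ∂_m g_{ij}); the metric is diagonal, so only the m = k term contributes.
Non-zero symbols (using the symmetry Γ^k_{ij} = Γ^k_{ji}):
Γ^θ_{φ φ} = (1/2) g^{θθ} (∂_φ g_{θφ} + ∂_φ g_{θφ} - ∂_θ g_{φφ}) = (1/2)(1/a^2)((0) + (0) - (a^2*sin(2*θ))) = -sin(2*θ)/2
Γ^φ_{θ φ} = (1/2) g^{φφ} (∂_θ g_{φφ} + ∂_φ g_{φθ} - ∂_φ g_{θφ}) = (1/2)(1/(a^2*sin(θ)^2))((a^2*sin(2*θ)) + (0) - (0)) = 1/tan(θ)
All other Christoffel symbols are zero.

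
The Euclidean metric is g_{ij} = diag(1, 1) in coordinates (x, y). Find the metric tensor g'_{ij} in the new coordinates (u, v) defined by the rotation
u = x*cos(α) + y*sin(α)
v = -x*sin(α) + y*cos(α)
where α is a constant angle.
Invert the transformation: x = u*cos(α) - v*sin(α), y = u*sin(α) + v*cos(α)
g'_{ij} = (∂x^k/∂x'^i)(∂x^l/∂x'^j) g_{kl}; with g_{kl} = δ_{kl} this is Σ_k (∂x^k/∂x'^i)(∂x^k/∂x'^j).
Jacobian: ∂x/∂u = cos(α), ∂x/∂v = -sin(α), ∂y/∂u = sin(α), ∂y/∂v = cos(α)
g'_{uu} = (cos(α))(cos(α)) + (sin(α))(sin(α)) = 1
g'_{uv} = (cos(α))(-sin(α)) + (sin(α))(cos(α)) = 0
g'_{vv} = (-sin(α))(-sin(α)) + (cos(α))(cos(α)) = 1
g'_{ij} = diag(1, 1)
The Euclidean metric is invariant under rotations.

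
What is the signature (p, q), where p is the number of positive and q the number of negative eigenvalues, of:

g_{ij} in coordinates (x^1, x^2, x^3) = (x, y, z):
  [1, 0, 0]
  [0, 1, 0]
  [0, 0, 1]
The metric is diagonal, so its eigenvalues are the diagonal entries: 1, 1, 1 (at a generic point, where coordinate-dependent entries are positive).
3 positive, 0 negative.
(3, 0) - Riemannian (positive definite)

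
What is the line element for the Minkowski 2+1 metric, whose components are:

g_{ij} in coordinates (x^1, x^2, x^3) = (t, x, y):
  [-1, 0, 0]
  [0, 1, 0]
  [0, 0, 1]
ds^2 = g_{ij} dx^i dx^j; only the non-zero components contribute.
ds^2 = -dt^2 + dx^2 + dy^2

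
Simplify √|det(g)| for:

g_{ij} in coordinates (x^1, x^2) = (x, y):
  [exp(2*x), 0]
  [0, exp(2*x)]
det(g) = exp(4*x)
√|det(g)| = exp(2*x)
Volume element: dV = exp(2*x) dx dy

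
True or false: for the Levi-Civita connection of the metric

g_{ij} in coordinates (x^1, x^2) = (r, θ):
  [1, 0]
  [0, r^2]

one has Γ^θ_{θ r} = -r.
Γ^θ_{θ r} = (1/2) g^{θθ} (∂_θ g_{θr} + ∂_r g_{θθ} - ∂_θ g_{θr}) = (1/2)(1/r^2)((0) + (2*r) - (0)) = 1/r
This differs from the proposed value -r.
False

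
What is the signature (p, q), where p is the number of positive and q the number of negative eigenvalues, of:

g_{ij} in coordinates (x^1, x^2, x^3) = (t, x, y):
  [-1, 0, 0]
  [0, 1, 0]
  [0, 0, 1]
The metric is diagonal, so its eigenvalues are the diagonal entries: -1, 1, 1 (at a generic point, where coordinate-dependent entries are positive).
2 positive, 1 negative.
(2, 1) - Lorentzian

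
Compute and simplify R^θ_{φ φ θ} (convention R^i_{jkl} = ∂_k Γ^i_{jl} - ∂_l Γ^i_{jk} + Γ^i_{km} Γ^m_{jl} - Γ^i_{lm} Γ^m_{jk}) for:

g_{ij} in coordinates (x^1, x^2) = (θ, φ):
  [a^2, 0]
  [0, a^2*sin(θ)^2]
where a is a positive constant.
Non-zero Christoffel symbols (Γ^k_{ij} = Γ^k_{ji}):
Γ^θ_{φ φ} = -sin(2*θ)/2
Γ^φ_{θ φ} = 1/tan(θ)
R^θ_{φ φ θ} = ∂_φ Γ^θ_{φ θ} - ∂_θ Γ^θ_{φ φ} + Γ^θ_{φ m} Γ^m_{φ θ} - Γ^θ_{θ m} Γ^m_{φ φ}
  = (0) - (-cos(2*θ)) + (-cos(θ)^2) - (0) = -sin(θ)^2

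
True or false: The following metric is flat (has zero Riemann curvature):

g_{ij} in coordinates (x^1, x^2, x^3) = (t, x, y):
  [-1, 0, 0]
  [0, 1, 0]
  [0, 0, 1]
All metric components are constant, so every Christoffel symbol vanishes and R^i_{jkl} = 0.
True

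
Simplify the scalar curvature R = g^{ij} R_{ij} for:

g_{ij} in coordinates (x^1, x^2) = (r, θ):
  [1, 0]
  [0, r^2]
Non-zero Christoffel symbols (Γ^k_{ij} = Γ^k_{ji}):
Γ^r_{θ θ} = -r
Γ^θ_{r θ} = 1/r
Ricci tensor (R_{ij} = R^k_{ikj}): R_{rr} = 0, R_{rθ} = 0, R_{θθ} = 0
Inverse metric: g^{rr} = 1, g^{θθ} = 1/r^2
R = g^{ij} R_{ij} = (1)(0) + (1/r^2)(0) = 0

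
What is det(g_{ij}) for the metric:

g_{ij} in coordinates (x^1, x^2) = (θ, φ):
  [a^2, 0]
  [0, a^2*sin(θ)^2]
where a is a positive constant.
For a 2×2 metric: det(g) = g_{11}·g_{22} - g_{12}·g_{21}
= (a^2)·(a^2*sin(θ)^2) - (0)·(0)
= a^4*sin(θ)^2 - 0
det(g) = a^4*sin(θ)^2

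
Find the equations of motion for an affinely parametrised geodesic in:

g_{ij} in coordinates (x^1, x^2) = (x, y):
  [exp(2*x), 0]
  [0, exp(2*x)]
Geodesic equation: d^2x^k/dλ^2 + Γ^k_{ij} (dx^i/dλ)(dx^j/dλ) = 0.
Non-zero Christoffel symbols:
Γ^x_{x x} = 1
Γ^x_{y y} = -1
Γ^y_{x y} = 1
Substituting (the symmetric pair Γ^k_{ij}, Γ^k_{ji} combines into a factor 2):
d^2x/dλ^2 + (dx/dλ)^2 - (dy/dλ)^2 = 0
d^2y/dλ^2 + 2 (dx/dλ)(dy/dλ) = 0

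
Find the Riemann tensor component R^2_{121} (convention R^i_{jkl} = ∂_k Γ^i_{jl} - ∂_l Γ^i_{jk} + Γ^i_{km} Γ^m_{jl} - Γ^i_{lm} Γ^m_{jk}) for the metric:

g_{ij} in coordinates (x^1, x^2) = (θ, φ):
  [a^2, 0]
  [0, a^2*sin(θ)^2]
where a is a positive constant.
Non-zero Christoffel symbols (Γ^k_{ij} = Γ^k_{ji}):
Γ^θ_{φ φ} = -sin(2*θ)/2
Γ^φ_{θ φ} = 1/tan(θ)
R^φ_{θ φ θ} = ∂_φ Γ^φ_{θ θ} - ∂_θ Γ^φ_{θ φ} + Γ^φ_{φ m} Γ^m_{θ θ} - Γ^φ_{θ m} Γ^m_{θ φ}
  = (0) - (-1/sin(θ)^2) + (0) - (1/tan(θ)^2) = 1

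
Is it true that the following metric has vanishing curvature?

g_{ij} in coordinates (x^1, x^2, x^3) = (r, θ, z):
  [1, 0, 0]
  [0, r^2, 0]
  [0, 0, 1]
Non-zero Christoffel symbols:
Γ^r_{θ θ} = -r
Γ^θ_{r θ} = 1/r
Ricci tensor: R_{rr} = 0, R_{rθ} = 0, R_{rz} = 0, R_{θθ} = 0, R_{θz} = 0, R_{zz} = 0
All R_{ij} vanish; in 3 dimensions the Riemann tensor is fully determined by the Ricci tensor, so R^i_{jkl} = 0: the metric is flat (curvilinear coordinates on flat space).
Yes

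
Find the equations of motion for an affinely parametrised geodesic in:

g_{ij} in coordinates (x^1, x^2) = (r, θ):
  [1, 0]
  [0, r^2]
Geodesic equation: d^2x^k/dλ^2 + Γ^k_{ij} (dx^i/dλ)(dx^j/dλ) = 0.
Non-zero Christoffel symbols:
Γ^r_{θ θ} = -r
Γ^θ_{r θ} = 1/r
Substituting (the symmetric pair Γ^k_{ij}, Γ^k_{ji} combines into a factor 2):
d^2r/dλ^2 - r (dθ/dλ)^2 = 0
d^2θ/dλ^2 + (2/r) (dr/dλ)(dθ/dλ) = 0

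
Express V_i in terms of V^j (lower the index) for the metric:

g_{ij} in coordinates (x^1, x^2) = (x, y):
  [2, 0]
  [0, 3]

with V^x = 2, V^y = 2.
V_i = g_{ij} V^j:
V_x = (2)(2) + (0)(2) = 4
V_y = (0)(2) + (3)(2) = 6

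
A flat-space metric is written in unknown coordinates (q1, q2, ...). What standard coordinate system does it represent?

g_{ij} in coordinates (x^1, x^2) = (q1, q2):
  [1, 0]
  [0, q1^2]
The line element ds^2 = dq1^2 + q1^2 dq2^2 is dr^2 + r^2 dθ^2 with q1 = r, q2 = θ.
polar coordinates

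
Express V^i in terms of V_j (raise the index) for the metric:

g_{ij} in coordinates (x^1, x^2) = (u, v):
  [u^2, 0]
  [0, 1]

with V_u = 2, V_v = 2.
Inverse metric (diagonal): g^{uu} = 1/u^2, g^{vv} = 1
V^i = g^{ij} V_j:
V^u = (1/u^2)(2) + (0)(2) = 2/u^2
V^v = (0)(2) + (1)(2) = 2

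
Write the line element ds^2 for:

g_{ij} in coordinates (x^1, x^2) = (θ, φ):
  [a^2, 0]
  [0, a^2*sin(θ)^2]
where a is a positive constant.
ds^2 = g_{ij} dx^i dx^j; only the non-zero components contribute.
ds^2 = a^2 dθ^2 + a^2*sin(θ)^2 dφ^2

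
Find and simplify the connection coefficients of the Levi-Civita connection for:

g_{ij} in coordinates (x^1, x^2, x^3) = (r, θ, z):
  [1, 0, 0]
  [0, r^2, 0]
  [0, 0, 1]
Using Γ^k_{ij} = (1/2) g^{km} (∂_i g_{mj} + ∂_j g_{mi} - ∂_m g_{ij}); the metric is diagonal, so only the m = k term contributes.
Non-zero symbols (using the symmetry Γ^k_{ij} = Γ^k_{ji}):
Γ^r_{θ θ} = (1/2) g^{rr} (∂_θ g_{rθ} + ∂_θ g_{rθ} - ∂_r g_{θθ}) = (1/2)(1)((0) + (0) - (2*r)) = -r
Γ^θ_{r θ} = (1/2) g^{θθ} (∂_r g_{θθ} + ∂_θ g_{θr} - ∂_θ g_{rθ}) = (1/2)(1/r^2)((2*r) + (0) - (0)) = 1/r
All other Christoffel symbols are zero.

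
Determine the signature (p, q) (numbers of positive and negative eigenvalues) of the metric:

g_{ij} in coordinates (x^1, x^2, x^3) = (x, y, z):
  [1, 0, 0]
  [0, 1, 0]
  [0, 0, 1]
The metric is diagonal, so its eigenvalues are the diagonal entries: 1, 1, 1 (at a generic point, where coordinate-dependent entries are positive).
3 positive, 0 negative.
(3, 0) - Riemannian (positive definite)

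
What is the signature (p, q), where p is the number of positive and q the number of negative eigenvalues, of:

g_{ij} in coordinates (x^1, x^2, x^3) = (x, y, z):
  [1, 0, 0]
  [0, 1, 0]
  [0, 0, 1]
The metric is diagonal, so its eigenvalues are the diagonal entries: 1, 1, 1 (at a generic point, where coordinate-dependent entries are positive).
3 positive, 0 negative.
(3, 0) - Riemannian (positive definite)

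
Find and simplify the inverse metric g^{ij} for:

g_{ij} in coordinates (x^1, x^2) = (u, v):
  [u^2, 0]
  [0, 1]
The metric is diagonal, so g^{ij} is diagonal with entries 1/g_{ii}: diag(1/(u^2), 1).
g^{ij}:
  [1/u^2, 0]
  [0, 1]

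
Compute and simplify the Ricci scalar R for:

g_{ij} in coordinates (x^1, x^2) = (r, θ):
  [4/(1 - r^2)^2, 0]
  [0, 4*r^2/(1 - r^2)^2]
Non-zero Christoffel symbols (Γ^k_{ij} = Γ^k_{ji}):
Γ^r_{r r} = 2*r/(1 - r^2)
Γ^r_{θ θ} = (r^3 + r)/(r^2 - 1)
Γ^θ_{r θ} = (-r^2 - 1)/(r^3 - r)
Ricci tensor (R_{ij} = R^k_{ikj}): R_{rr} = -4/(r^2 - 1)^2, R_{rθ} = 0, R_{θθ} = -4*r^2/(r^2 - 1)^2
Inverse metric: g^{rr} = (1 - r^2)^2/4, g^{θθ} = (1 - r^2)^2/(4*r^2)
R = g^{ij} R_{ij} = ((1 - r^2)^2/4)(-4/(r^2 - 1)^2) + ((1 - r^2)^2/(4*r^2))(-4*r^2/(r^2 - 1)^2) = -2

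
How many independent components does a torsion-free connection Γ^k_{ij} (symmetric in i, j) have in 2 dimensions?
Γ^k_{ij} has n choices for the upper index and n(n+1)/2 independent symmetric lower index pairs.
Total = 2 × 2×3/2 = 2 × 3 = 6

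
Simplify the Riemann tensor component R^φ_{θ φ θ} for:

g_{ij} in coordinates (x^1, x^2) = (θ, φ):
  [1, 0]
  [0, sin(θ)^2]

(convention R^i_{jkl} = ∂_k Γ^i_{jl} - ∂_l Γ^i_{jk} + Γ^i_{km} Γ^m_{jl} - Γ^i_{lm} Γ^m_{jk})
Non-zero Christoffel symbols (Γ^k_{ij} = Γ^k_{ji}):
Γ^θ_{φ φ} = -sin(2*θ)/2
Γ^φ_{θ φ} = 1/tan(θ)
R^φ_{θ φ θ} = ∂_φ Γ^φ_{θ θ} - ∂_θ Γ^φ_{θ φ} + Γ^φ_{φ m} Γ^m_{θ θ} - Γ^φ_{θ m} Γ^m_{θ φ}
  = (0) - (-1/sin(θ)^2) + (0) - (1/tan(θ)^2) = 1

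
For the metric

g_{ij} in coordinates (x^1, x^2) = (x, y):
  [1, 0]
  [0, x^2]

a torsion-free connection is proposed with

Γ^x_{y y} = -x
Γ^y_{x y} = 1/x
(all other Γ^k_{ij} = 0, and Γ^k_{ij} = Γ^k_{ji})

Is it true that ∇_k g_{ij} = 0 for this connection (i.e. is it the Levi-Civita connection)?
Using ∇_k g_{ij} = ∂_k g_{ij} - Γ^m_{ki} g_{mj} - Γ^m_{kj} g_{im}:
e.g. ∇_x g_{yy} = (2*x) - (x) - (x) = 0
Every component ∇_k g_{ij} vanishes: the connection is metric compatible.
Yes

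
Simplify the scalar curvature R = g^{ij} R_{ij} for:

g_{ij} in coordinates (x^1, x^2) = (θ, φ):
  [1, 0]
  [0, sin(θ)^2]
Non-zero Christoffel symbols (Γ^k_{ij} = Γ^k_{ji}):
Γ^θ_{φ φ} = -sin(2*θ)/2
Γ^φ_{θ φ} = 1/tan(θ)
Ricci tensor (R_{ij} = R^k_{ikj}): R_{θθ} = 1, R_{θφ} = 0, R_{φφ} = sin(θ)^2
Inverse metric: g^{θθ} = 1, g^{φφ} = 1/sin(θ)^2
R = g^{ij} R_{ij} = (1)(1) + (1/sin(θ)^2)(sin(θ)^2) = 2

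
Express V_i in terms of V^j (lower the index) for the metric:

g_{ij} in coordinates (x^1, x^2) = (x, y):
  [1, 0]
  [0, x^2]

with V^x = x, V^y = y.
V_i = g_{ij} V^j:
V_x = (1)(x) + (0)(y) = x
V_y = (0)(x) + (x^2)(y) = x^2*y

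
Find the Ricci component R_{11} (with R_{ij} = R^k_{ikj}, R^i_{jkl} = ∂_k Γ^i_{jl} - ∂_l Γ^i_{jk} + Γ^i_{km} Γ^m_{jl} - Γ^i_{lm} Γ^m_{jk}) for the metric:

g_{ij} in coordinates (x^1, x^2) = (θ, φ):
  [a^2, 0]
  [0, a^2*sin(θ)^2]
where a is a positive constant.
Non-zero Christoffel symbols (Γ^k_{ij} = Γ^k_{ji}):
Γ^θ_{φ φ} = -sin(2*θ)/2
Γ^φ_{θ φ} = 1/tan(θ)
R^θ_{θ θ θ} = 0 (a repeated index in an antisymmetric pair)
R^φ_{θ φ θ} = ∂_φ Γ^φ_{θ θ} - ∂_θ Γ^φ_{θ φ} + Γ^φ_{φ m} Γ^m_{θ θ} - Γ^φ_{θ m} Γ^m_{θ φ}
  = (0) - (-1/sin(θ)^2) + (0) - (1/tan(θ)^2) = 1
R_{θθ} = R^θ_{θ θ θ} + R^φ_{θ φ θ} = (0) + (1) = 1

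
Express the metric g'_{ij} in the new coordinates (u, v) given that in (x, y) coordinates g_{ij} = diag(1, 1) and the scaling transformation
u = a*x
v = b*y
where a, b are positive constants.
Invert the transformation: x = u/a, y = v/b
g'_{ij} = (∂x^k/∂x'^i)(∂x^l/∂x'^j) g_{kl}; with g_{kl} = δ_{kl} this is Σ_k (∂x^k/∂x'^i)(∂x^k/∂x'^j).
Jacobian: ∂x/∂u = 1/a, ∂x/∂v = 0, ∂y/∂u = 0, ∂y/∂v = 1/b
g'_{uu} = (1/a)(1/a) + (0)(0) = 1/a^2
g'_{uv} = (1/a)(0) + (0)(1/b) = 0
g'_{vv} = (0)(0) + (1/b)(1/b) = 1/b^2
g'_{ij} = diag(1/a^2, 1/b^2)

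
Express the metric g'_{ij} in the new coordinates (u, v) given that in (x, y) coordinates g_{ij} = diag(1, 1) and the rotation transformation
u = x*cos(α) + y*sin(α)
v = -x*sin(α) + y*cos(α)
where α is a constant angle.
Invert the transformation: x = u*cos(α) - v*sin(α), y = u*sin(α) + v*cos(α)
g'_{ij} = (∂x^k/∂x'^i)(∂x^l/∂x'^j) g_{kl}; with g_{kl} = δ_{kl} this is Σ_k (∂x^k/∂x'^i)(∂x^k/∂x'^j).
Jacobian: ∂x/∂u = cos(α), ∂x/∂v = -sin(α), ∂y/∂u = sin(α), ∂y/∂v = cos(α)
g'_{uu} = (cos(α))(cos(α)) + (sin(α))(sin(α)) = 1
g'_{uv} = (cos(α))(-sin(α)) + (sin(α))(cos(α)) = 0
g'_{vv} = (-sin(α))(-sin(α)) + (cos(α))(cos(α)) = 1
g'_{ij} = diag(1, 1)
The Euclidean metric is invariant under rotations.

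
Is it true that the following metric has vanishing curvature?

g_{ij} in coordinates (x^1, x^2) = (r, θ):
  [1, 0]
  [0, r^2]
Non-zero Christoffel symbols:
Γ^r_{θ θ} = -r
Γ^θ_{r θ} = 1/r
Ricci tensor: R_{rr} = 0, R_{rθ} = 0, R_{θθ} = 0
All R_{ij} vanish; in 2 dimensions the Riemann tensor is fully determined by the Ricci tensor, so R^i_{jkl} = 0: the metric is flat (curvilinear coordinates on flat space).
Yes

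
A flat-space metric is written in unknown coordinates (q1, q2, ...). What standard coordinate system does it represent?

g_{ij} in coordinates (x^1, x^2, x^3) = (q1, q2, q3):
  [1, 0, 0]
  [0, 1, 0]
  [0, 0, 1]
All components are constant and the metric is the identity, i.e. orthonormal rectilinear coordinates.
Cartesian (3D) coordinates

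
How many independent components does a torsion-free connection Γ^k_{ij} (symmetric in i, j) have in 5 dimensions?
Γ^k_{ij} has n choices for the upper index and n(n+1)/2 independent symmetric lower index pairs.
Total = 5 × 5×6/2 = 5 × 15 = 75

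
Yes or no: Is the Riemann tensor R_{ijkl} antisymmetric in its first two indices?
R_{ijkl} = -R_{jikl} (follows from metric compatibility).
Yes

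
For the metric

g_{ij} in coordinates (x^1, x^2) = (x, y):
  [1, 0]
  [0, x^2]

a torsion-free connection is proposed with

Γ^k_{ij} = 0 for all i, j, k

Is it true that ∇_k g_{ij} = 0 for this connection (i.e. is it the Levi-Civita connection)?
Using ∇_k g_{ij} = ∂_k g_{ij} - Γ^m_{ki} g_{mj} - Γ^m_{kj} g_{im}:
∇_x g_{yy} = (2*x) - (0) - (0) = 2*x ≠ 0
So the connection is not metric compatible (it is not the Levi-Civita connection).
No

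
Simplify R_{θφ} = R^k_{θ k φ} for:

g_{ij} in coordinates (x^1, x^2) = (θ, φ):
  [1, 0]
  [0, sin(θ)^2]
Non-zero Christoffel symbols (Γ^k_{ij} = Γ^k_{ji}):
Γ^θ_{φ φ} = -sin(2*θ)/2
Γ^φ_{θ φ} = 1/tan(θ)
R^θ_{θ θ φ} = 0 (a repeated index in an antisymmetric pair)
R^φ_{θ φ φ} = 0 (a repeated index in an antisymmetric pair)
R_{θφ} = R^θ_{θ θ φ} + R^φ_{θ φ φ} = (0) + (0) = 0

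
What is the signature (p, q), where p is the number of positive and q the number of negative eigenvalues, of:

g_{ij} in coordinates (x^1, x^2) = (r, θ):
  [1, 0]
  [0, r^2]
The metric is diagonal, so its eigenvalues are the diagonal entries: 1, r^2 (at a generic point, where coordinate-dependent entries are positive).
2 positive, 0 negative.
(2, 0) - Riemannian (positive definite)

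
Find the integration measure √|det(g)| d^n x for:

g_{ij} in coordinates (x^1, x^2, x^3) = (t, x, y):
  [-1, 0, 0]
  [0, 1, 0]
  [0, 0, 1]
det(g) = -1
√|det(g)| = 1
Volume element: dV = 1 dt dx dy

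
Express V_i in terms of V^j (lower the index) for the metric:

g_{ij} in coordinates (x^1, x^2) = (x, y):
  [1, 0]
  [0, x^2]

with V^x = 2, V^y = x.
V_i = g_{ij} V^j:
V_x = (1)(2) + (0)(x) = 2
V_y = (0)(2) + (x^2)(x) = x^3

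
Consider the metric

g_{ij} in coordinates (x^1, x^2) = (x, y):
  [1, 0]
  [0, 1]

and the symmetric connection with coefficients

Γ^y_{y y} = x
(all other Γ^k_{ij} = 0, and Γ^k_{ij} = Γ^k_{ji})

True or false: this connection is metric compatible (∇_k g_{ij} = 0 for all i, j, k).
Using ∇_k g_{ij} = ∂_k g_{ij} - Γ^m_{ki} g_{mj} - Γ^m_{kj} g_{im}:
∇_y g_{yy} = (0) - (x) - (x) = -2*x ≠ 0
So the connection is not metric compatible (it is not the Levi-Civita connection).
False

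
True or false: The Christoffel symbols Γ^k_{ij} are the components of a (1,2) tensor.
Under a change of coordinates Γ picks up an inhomogeneous term ∂²x/∂x'∂x'; e.g. Γ = 0 in Cartesian coordinates but Γ^r_{θθ} = -r in polar coordinates on the same flat plane.
False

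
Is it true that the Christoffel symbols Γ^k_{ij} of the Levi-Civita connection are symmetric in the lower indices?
The Levi-Civita connection is torsion-free, which is exactly Γ^k_{ij} = Γ^k_{ji}.
Yes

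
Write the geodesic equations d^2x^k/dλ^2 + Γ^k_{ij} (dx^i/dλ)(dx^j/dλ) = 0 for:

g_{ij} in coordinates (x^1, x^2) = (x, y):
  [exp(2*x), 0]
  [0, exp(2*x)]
Geodesic equation: d^2x^k/dλ^2 + Γ^k_{ij} (dx^i/dλ)(dx^j/dλ) = 0.
Non-zero Christoffel symbols:
Γ^x_{x x} = 1
Γ^x_{y y} = -1
Γ^y_{x y} = 1
Substituting (the symmetric pair Γ^k_{ij}, Γ^k_{ji} combines into a factor 2):
d^2x/dλ^2 + (dx/dλ)^2 - (dy/dλ)^2 = 0
d^2y/dλ^2 + 2 (dx/dλ)(dy/dλ) = 0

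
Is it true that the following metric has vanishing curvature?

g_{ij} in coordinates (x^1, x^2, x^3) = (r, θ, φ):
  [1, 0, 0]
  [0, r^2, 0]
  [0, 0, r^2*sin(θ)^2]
Non-zero Christoffel symbols:
Γ^r_{θ θ} = -r
Γ^r_{φ φ} = -r*sin(θ)^2
Γ^θ_{r θ} = 1/r
Γ^θ_{φ φ} = -sin(2*θ)/2
Γ^φ_{r φ} = 1/r
Γ^φ_{θ φ} = 1/tan(θ)
Ricci tensor: R_{rr} = 0, R_{rθ} = 0, R_{rφ} = 0, R_{θθ} = 0, R_{θφ} = 0, R_{φφ} = 0
All R_{ij} vanish; in 3 dimensions the Riemann tensor is fully determined by the Ricci tensor, so R^i_{jkl} = 0: the metric is flat (curvilinear coordinates on flat space).
Yes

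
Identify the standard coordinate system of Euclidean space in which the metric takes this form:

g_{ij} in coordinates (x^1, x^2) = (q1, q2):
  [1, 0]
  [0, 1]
All components are constant and the metric is the identity, i.e. orthonormal rectilinear coordinates.
Cartesian (2D) coordinates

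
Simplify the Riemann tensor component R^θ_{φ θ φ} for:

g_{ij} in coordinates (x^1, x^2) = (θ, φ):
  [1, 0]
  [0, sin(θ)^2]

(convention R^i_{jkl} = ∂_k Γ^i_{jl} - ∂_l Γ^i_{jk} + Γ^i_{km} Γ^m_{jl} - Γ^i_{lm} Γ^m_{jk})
Non-zero Christoffel symbols (Γ^k_{ij} = Γ^k_{ji}):
Γ^θ_{φ φ} = -sin(2*θ)/2
Γ^φ_{θ φ} = 1/tan(θ)
R^θ_{φ θ φ} = ∂_θ Γ^θ_{φ φ} - ∂_φ Γ^θ_{φ θ} + Γ^θ_{θ m} Γ^m_{φ φ} - Γ^θ_{φ m} Γ^m_{φ θ}
  = (-cos(2*θ)) - (0) + (0) - (-cos(θ)^2) = sin(θ)^2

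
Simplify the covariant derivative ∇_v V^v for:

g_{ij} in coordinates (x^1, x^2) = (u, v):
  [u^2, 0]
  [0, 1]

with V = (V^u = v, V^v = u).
Non-zero Christoffel symbols:
Γ^u_{u u} = 1/u
∇_v V^v = ∂_v V^v + Γ^v_{v j} V^j
  = (0) + (0)(v) + (0)(u)
  = 0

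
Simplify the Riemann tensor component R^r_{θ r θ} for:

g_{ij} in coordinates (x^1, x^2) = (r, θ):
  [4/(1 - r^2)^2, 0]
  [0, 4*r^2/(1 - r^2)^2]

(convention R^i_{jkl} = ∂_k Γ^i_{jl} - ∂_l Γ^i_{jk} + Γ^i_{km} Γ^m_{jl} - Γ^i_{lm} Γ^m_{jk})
Non-zero Christoffel symbols (Γ^k_{ij} = Γ^k_{ji}):
Γ^r_{r r} = 2*r/(1 - r^2)
Γ^r_{θ θ} = (r^3 + r)/(r^2 - 1)
Γ^θ_{r θ} = (-r^2 - 1)/(r^3 - r)
R^r_{θ r θ} = ∂_r Γ^r_{θ θ} - ∂_θ Γ^r_{θ r} + Γ^r_{r m} Γ^m_{θ θ} - Γ^r_{θ m} Γ^m_{θ r}
  = ((r^4 - 4*r^2 - 1)/(r^2 - 1)^2) - (0) + (-2*r^2*(r^2 + 1)/(r^2 - 1)^2) - (-(r^2 + 1)^2/(r^2 - 1)^2) = -4*r^2/(r^2 - 1)^2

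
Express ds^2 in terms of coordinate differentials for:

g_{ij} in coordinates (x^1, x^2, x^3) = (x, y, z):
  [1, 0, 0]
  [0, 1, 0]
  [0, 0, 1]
ds^2 = g_{ij} dx^i dx^j; only the non-zero components contribute.
ds^2 = dx^2 + dy^2 + dz^2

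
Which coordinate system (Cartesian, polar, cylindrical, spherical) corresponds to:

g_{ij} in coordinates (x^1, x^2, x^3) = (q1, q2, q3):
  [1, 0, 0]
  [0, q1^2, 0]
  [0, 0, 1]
The line element ds^2 = dq1^2 + q1^2 dq2^2 + dq3^2 is dr^2 + r^2 dθ^2 + dz^2 with q1 = r, q2 = θ, q3 = z.
cylindrical coordinates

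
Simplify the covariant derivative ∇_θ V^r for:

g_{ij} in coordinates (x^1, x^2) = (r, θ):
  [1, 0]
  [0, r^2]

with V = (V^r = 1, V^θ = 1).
Non-zero Christoffel symbols:
Γ^r_{θ θ} = -r
Γ^θ_{r θ} = 1/r
∇_θ V^r = ∂_θ V^r + Γ^r_{θ j} V^j
  = (0) + (0)(1) + (-r)(1)
  = -r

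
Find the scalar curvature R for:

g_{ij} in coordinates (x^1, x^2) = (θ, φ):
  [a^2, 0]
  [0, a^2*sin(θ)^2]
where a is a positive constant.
Non-zero Christoffel symbols (Γ^k_{ij} = Γ^k_{ji}):
Γ^θ_{φ φ} = -sin(2*θ)/2
Γ^φ_{θ φ} = 1/tan(θ)
Ricci tensor (R_{ij} = R^k_{ikj}): R_{θθ} = 1, R_{θφ} = 0, R_{φφ} = sin(θ)^2
Inverse metric: g^{θθ} = 1/a^2, g^{φφ} = 1/(a^2*sin(θ)^2)
R = g^{ij} R_{ij} = (1/a^2)(1) + (1/(a^2*sin(θ)^2))(sin(θ)^2) = 2/a^2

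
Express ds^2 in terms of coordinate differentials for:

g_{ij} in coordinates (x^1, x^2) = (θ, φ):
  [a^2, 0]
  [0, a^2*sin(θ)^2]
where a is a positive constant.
ds^2 = g_{ij} dx^i dx^j; only the non-zero components contribute.
ds^2 = a^2 dθ^2 + a^2*sin(θ)^2 dφ^2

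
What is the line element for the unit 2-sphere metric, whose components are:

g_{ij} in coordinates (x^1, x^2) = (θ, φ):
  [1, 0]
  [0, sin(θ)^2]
ds^2 = g_{ij} dx^i dx^j; only the non-zero components contribute.
ds^2 = dθ^2 + sin(θ)^2 dφ^2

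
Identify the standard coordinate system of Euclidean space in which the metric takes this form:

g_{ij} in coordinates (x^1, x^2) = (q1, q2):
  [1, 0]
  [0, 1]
All components are constant and the metric is the identity, i.e. orthonormal rectilinear coordinates.
Cartesian (2D) coordinates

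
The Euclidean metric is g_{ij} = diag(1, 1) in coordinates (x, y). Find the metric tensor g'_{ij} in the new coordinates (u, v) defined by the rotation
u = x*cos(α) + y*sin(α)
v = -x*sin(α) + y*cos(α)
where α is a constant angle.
Invert the transformation: x = u*cos(α) - v*sin(α), y = u*sin(α) + v*cos(α)
g'_{ij} = (∂x^k/∂x'^i)(∂x^l/∂x'^j) g_{kl}; with g_{kl} = δ_{kl} this is Σ_k (∂x^k/∂x'^i)(∂x^k/∂x'^j).
Jacobian: ∂x/∂u = cos(α), ∂x/∂v = -sin(α), ∂y/∂u = sin(α), ∂y/∂v = cos(α)
g'_{uu} = (cos(α))(cos(α)) + (sin(α))(sin(α)) = 1
g'_{uv} = (cos(α))(-sin(α)) + (sin(α))(cos(α)) = 0
g'_{vv} = (-sin(α))(-sin(α)) + (cos(α))(cos(α)) = 1
g'_{ij} = diag(1, 1)
The Euclidean metric is invariant under rotations.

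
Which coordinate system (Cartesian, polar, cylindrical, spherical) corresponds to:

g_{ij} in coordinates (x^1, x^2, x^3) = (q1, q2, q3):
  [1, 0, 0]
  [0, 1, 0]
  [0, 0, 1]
All components are constant and the metric is the identity, i.e. orthonormal rectilinear coordinates.
Cartesian (3D) coordinates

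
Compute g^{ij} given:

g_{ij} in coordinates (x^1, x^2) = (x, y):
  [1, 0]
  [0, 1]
The metric is diagonal, so g^{ij} is diagonal with entries 1/g_{ii}: diag(1, 1).
g^{ij}:
  [1, 0]
  [0, 1]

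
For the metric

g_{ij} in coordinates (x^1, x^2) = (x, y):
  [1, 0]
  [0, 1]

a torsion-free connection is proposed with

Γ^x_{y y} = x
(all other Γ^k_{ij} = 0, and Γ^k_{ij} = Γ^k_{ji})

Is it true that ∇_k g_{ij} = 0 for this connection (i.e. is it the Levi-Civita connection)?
Using ∇_k g_{ij} = ∂_k g_{ij} - Γ^m_{ki} g_{mj} - Γ^m_{kj} g_{im}:
∇_y g_{xy} = (0) - (0) - (x) = -x ≠ 0
So the connection is not metric compatible (it is not the Levi-Civita connection).
No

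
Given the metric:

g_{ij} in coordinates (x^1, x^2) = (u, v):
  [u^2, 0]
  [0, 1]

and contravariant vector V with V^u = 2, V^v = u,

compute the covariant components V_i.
V_i = g_{ij} V^j:
V_u = (u^2)(2) + (0)(u) = 2*u^2
V_v = (0)(2) + (1)(u) = u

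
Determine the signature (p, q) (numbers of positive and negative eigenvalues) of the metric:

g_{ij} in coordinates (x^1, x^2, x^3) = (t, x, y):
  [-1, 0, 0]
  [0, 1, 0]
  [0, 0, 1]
The metric is diagonal, so its eigenvalues are the diagonal entries: -1, 1, 1 (at a generic point, where coordinate-dependent entries are positive).
2 positive, 1 negative.
(2, 1) - Lorentzian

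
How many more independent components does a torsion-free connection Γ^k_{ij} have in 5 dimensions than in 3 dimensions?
Independent components in n dimensions: n × n(n+1)/2 = n^2(n+1)/2.
5D: 5 × 15 = 75
3D: 3 × 6 = 18
Difference = 75 - 18 = 57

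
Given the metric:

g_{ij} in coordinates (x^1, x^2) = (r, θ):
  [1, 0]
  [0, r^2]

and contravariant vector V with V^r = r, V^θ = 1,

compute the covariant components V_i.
V_i = g_{ij} V^j:
V_r = (1)(r) + (0)(1) = r
V_θ = (0)(r) + (r^2)(1) = r^2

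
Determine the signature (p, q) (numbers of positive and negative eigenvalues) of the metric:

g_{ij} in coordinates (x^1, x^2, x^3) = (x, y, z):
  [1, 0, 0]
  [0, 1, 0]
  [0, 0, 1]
The metric is diagonal, so its eigenvalues are the diagonal entries: 1, 1, 1 (at a generic point, where coordinate-dependent entries are positive).
3 positive, 0 negative.
(3, 0) - Riemannian (positive definite)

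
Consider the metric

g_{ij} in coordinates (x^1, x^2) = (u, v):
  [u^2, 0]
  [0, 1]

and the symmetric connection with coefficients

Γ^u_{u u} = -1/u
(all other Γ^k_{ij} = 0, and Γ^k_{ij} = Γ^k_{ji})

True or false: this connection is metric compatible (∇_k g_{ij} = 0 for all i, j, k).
Using ∇_k g_{ij} = ∂_k g_{ij} - Γ^m_{ki} g_{mj} - Γ^m_{kj} g_{im}:
∇_u g_{uu} = (2*u) - (-u) - (-u) = 4*u ≠ 0
So the connection is not metric compatible (it is not the Levi-Civita connection).
False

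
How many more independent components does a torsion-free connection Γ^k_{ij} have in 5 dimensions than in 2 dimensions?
Independent components in n dimensions: n × n(n+1)/2 = n^2(n+1)/2.
5D: 5 × 15 = 75
2D: 2 × 3 = 6
Difference = 75 - 6 = 69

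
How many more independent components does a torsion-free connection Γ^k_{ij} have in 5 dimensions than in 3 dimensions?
Independent components in n dimensions: n × n(n+1)/2 = n^2(n+1)/2.
5D: 5 × 15 = 75
3D: 3 × 6 = 18
Difference = 75 - 18 = 57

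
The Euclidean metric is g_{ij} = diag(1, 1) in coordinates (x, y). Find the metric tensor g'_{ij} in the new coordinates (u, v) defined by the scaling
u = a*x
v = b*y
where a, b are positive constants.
Invert the transformation: x = u/a, y = v/b
g'_{ij} = (∂x^k/∂x'^i)(∂x^l/∂x'^j) g_{kl}; with g_{kl} = δ_{kl} this is Σ_k (∂x^k/∂x'^i)(∂x^k/∂x'^j).
Jacobian: ∂x/∂u = 1/a, ∂x/∂v = 0, ∂y/∂u = 0, ∂y/∂v = 1/b
g'_{uu} = (1/a)(1/a) + (0)(0) = 1/a^2
g'_{uv} = (1/a)(0) + (0)(1/b) = 0
g'_{vv} = (0)(0) + (1/b)(1/b) = 1/b^2
g'_{ij} = diag(1/a^2, 1/b^2)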